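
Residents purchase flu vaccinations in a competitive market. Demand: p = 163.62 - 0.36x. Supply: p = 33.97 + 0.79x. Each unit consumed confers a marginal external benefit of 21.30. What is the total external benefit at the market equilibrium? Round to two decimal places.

2401.34

Market equilibrium (private): 33.97 + 0.79x = 163.62 - 0.36x → x_m = 112.7391.
Total external benefit = MEB × x_m = 21.30 × 112.7391 = 2401.3428.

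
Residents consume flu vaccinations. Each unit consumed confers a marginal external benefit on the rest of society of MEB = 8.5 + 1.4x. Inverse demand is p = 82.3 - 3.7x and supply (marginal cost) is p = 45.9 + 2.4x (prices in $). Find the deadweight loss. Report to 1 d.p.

DWL = $30.2

Market equilibrium (private): 45.9 + 2.4x = 82.3 - 3.7x → x_m = 5.9672.
Social marginal benefit = demand + MEB = 90.8 - 2.3x.
Set SMB = MC: 90.8 - 2.3x = 45.9 + 2.4x → x* = 9.5532.
The welfare-loss triangle has base |x_m − x*| and height MEB(x_m) (the vertical gap between SMB and MC is zero at x* and MEB at x_m).
DWL = ½ × 3.5860 × 16.8541 = 30.2194.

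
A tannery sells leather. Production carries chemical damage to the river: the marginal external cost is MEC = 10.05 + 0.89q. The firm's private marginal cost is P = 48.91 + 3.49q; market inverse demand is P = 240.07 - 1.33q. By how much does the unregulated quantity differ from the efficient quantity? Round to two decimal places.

Market equilibrium (private): 48.91 + 3.49q = 240.07 - 1.33q → q_m = 39.6598.
Social marginal cost = private MC + MEC = 58.96 + 4.38q.
Set SMC = demand: 58.96 + 4.38q = 240.07 - 1.33q → q* = 31.7180.
Gap = |39.6598 − 31.7180| = 7.9418.

7.94 units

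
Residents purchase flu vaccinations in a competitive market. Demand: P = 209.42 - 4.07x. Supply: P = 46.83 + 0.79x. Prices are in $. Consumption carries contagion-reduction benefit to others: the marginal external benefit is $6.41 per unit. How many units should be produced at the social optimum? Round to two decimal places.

Social marginal benefit = demand + MEB = 215.83 - 4.07x.
Set SMB = MC: 215.83 - 4.07x = 46.83 + 0.79x → x* = 34.7737.

x* = 34.77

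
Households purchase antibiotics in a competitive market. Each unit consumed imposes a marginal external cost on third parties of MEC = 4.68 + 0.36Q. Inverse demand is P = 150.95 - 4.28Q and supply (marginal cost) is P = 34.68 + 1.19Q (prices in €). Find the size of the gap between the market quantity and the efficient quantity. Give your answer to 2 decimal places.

2.12 units

Market equilibrium (private): 34.68 + 1.19Q = 150.95 - 4.28Q → Q_m = 21.2559.
Social marginal benefit = demand − MEC = 146.27 - 4.64Q.
Set SMB = MC: 146.27 - 4.64Q = 34.68 + 1.19Q → Q* = 19.1407.
Gap = |21.2559 − 19.1407| = 2.1152.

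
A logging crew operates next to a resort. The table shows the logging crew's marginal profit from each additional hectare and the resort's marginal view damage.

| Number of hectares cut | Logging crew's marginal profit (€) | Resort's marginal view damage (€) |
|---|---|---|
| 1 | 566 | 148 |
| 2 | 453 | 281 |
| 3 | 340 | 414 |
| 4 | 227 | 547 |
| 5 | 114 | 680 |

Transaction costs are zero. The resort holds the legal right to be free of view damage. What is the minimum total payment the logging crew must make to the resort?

€429

Efficient level: marginal profit ≥ marginal view damage through level 2, so k* = 2.
With the resort holding the right, the logging crew must at least compensate total damage at k*: 148 + 281 = 429.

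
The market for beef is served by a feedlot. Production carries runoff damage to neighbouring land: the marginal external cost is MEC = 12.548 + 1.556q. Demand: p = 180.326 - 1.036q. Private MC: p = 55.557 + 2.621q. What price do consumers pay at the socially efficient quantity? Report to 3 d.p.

Social marginal cost = private MC + MEC = 68.105 + 4.177q.
Set SMC = demand: 68.105 + 4.177q = 180.326 - 1.036q → q* = 21.5271.
Consumer price on the demand curve at q*: 180.326 − 1.036×21.5271 = 158.0239.

P = 158.024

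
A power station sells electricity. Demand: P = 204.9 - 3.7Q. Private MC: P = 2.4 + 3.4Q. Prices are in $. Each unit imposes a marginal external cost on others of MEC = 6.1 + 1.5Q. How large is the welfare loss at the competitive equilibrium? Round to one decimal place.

DWL = $138.9

Market equilibrium (private): 2.4 + 3.4Q = 204.9 - 3.7Q → Q_m = 28.5211.
Social marginal cost = private MC + MEC = 8.5 + 4.9Q.
Set SMC = demand: 8.5 + 4.9Q = 204.9 - 3.7Q → Q* = 22.8372.
Between Q* and Q_m the wedge SMC − demand runs linearly from 0 to MEC(Q_m), so the loss is a triangle.
DWL = ½ × 5.6839 × 48.8817 = 138.9193.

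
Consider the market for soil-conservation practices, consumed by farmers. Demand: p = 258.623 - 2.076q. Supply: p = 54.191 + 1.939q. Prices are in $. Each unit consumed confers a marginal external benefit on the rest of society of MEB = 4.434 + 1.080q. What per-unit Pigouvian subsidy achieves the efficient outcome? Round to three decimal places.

subsidy = $81.291 per unit

Social marginal benefit = demand + MEB = 263.057 - 0.996q.
Set SMB = MC: 263.057 - 0.996q = 54.191 + 1.939q → q* = 71.1639.
The Pigouvian subsidy equals MEB at q*: 4.434 + 1.080×71.1639 = 81.2910.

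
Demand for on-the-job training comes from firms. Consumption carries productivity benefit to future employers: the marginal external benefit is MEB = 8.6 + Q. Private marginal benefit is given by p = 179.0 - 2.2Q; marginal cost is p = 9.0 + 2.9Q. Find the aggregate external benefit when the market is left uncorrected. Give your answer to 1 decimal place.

842.2

Market equilibrium (private): 9.0 + 2.9Q = 179.0 - 2.2Q → Q_m = 33.3333.
Total external benefit = ∫₀^{Q_m} (8.6 + 1.0Q) dQ = 8.6×33.3333 + ½×1.0×33.3333² = 842.2208.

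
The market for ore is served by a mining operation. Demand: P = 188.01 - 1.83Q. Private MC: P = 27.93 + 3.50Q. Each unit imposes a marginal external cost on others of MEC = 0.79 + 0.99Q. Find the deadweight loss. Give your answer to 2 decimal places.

DWL = 73.71

Market equilibrium (private): 27.93 + 3.50Q = 188.01 - 1.83Q → Q_m = 30.0338.
Social marginal cost = private MC + MEC = 28.72 + 4.49Q.
Set SMC = demand: 28.72 + 4.49Q = 188.01 - 1.83Q → Q* = 25.2041.
The welfare-loss triangle has base |Q_m − Q*| and height MEC(Q_m) (the vertical gap between SMC and demand is zero at Q* and MEC at Q_m).
DWL = ½ × 4.8297 × 30.5234 = 73.7094.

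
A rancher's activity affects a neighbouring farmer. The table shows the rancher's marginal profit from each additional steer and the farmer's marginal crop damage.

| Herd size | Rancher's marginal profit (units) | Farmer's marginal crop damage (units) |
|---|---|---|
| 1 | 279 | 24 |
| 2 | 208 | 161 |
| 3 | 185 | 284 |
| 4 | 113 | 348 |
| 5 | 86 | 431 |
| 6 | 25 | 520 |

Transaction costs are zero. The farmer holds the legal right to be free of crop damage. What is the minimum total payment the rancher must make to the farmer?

185

Efficient level: marginal profit ≥ marginal crop damage through level 2, so k* = 2.
With the farmer holding the right, the rancher must at least compensate total damage at k*: 24 + 161 = 185.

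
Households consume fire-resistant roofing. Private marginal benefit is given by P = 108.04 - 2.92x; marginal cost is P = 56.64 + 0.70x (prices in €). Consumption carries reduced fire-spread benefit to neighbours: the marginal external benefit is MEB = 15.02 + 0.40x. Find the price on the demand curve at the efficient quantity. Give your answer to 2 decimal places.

P = €47.81

Social marginal benefit = demand + MEB = 123.06 - 2.52x.
Set SMB = MC: 123.06 - 2.52x = 56.64 + 0.70x → x* = 20.6273.
Consumer price on the demand curve at x*: 108.04 − 2.92×20.6273 = 47.8083.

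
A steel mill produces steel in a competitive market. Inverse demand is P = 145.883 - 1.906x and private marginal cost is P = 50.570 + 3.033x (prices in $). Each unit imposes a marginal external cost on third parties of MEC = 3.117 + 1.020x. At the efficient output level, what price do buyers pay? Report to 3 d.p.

P = $116.394

Social marginal cost = private MC + MEC = 53.687 + 4.053x.
Set SMC = demand: 53.687 + 4.053x = 145.883 - 1.906x → x* = 15.4717.
Consumer price on the demand curve at x*: 145.883 − 1.906×15.4717 = 116.3939.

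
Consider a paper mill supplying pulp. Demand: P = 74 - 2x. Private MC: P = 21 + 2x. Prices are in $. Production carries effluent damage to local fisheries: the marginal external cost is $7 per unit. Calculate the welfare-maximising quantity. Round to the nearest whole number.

Social marginal cost = private MC + MEC = 28 + 2x.
Set SMC = demand: 28 + 2x = 74 - 2x → x* = 11.5000.

x* = 12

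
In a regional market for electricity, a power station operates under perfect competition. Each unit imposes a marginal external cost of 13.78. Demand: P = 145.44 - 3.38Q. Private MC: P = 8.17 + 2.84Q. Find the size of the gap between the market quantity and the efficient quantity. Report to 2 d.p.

2.22 units

Market equilibrium (private): 8.17 + 2.84Q = 145.44 - 3.38Q → Q_m = 22.0691.
Social marginal cost = private MC + MEC = 21.95 + 2.84Q.
Set SMC = demand: 21.95 + 2.84Q = 145.44 - 3.38Q → Q* = 19.8537.
Gap = |22.0691 − 19.8537| = 2.2154.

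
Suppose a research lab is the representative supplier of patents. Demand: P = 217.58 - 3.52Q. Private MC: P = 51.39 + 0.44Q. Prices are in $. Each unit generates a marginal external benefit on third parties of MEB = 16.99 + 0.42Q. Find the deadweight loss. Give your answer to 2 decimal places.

DWL = $169.25

Market equilibrium (private): 51.39 + 0.44Q = 217.58 - 3.52Q → Q_m = 41.9672.
Social marginal cost = private MC − MEB = 34.40 + 0.02Q.
Set SMC = demand: 34.40 + 0.02Q = 217.58 - 3.52Q → Q* = 51.7458.
Between Q* and Q_m the wedge demand − SMC runs linearly from 0 to MEB(Q_m), so the loss is a triangle.
DWL = ½ × 9.7786 × 34.6162 = 169.2490.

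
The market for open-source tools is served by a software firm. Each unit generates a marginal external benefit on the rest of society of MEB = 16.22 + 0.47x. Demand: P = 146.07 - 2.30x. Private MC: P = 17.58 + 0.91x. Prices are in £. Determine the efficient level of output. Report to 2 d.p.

Social marginal cost = private MC − MEB = 1.36 + 0.44x.
Set SMC = demand: 1.36 + 0.44x = 146.07 - 2.30x → x* = 52.8139.

x* = 52.81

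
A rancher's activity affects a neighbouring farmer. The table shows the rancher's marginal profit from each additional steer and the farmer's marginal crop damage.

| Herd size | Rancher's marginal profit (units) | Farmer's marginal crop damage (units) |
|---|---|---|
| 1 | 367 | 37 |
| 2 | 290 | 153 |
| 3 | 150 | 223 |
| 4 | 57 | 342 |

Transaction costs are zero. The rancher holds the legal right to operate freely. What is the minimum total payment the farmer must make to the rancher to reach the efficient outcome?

Left alone the rancher would choose level 4 (marginal profit stays positive).
Efficient level: k* = 2 (marginal profit ≥ marginal crop damage through 2).
The farmer must at least cover the rancher's forgone profit from cutting 4→2: 150 + 57 = 207.

207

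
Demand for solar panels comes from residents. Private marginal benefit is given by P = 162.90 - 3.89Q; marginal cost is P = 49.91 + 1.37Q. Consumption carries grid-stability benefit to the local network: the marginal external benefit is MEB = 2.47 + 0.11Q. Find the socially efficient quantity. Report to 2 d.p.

Q* = 22.42

Social marginal benefit = demand + MEB = 165.37 - 3.78Q.
Set SMB = MC: 165.37 - 3.78Q = 49.91 + 1.37Q → Q* = 22.4194.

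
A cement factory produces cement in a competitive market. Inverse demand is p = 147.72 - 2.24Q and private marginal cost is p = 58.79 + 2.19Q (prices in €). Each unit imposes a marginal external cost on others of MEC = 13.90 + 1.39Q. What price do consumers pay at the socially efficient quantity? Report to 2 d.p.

P = €118.84

Social marginal cost = private MC + MEC = 72.69 + 3.58Q.
Set SMC = demand: 72.69 + 3.58Q = 147.72 - 2.24Q → Q* = 12.8918.
Consumer price on the demand curve at Q*: 147.72 − 2.24×12.8918 = 118.8424.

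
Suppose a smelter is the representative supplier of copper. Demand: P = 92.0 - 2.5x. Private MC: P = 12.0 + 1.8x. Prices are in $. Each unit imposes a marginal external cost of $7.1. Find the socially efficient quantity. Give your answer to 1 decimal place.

Social marginal cost = private MC + MEC = 19.1 + 1.8x.
Set SMC = demand: 19.1 + 1.8x = 92.0 - 2.5x → x* = 16.9535.

x* = 17.0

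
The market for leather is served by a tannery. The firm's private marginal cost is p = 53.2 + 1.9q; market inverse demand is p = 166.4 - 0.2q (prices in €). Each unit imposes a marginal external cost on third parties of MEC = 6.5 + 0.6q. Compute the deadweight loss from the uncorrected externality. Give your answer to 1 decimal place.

Market equilibrium (private): 53.2 + 1.9q = 166.4 - 0.2q → q_m = 53.9048.
Social marginal cost = private MC + MEC = 59.7 + 2.5q.
Set SMC = demand: 59.7 + 2.5q = 166.4 - 0.2q → q* = 39.5185.
The loss is the area between SMC and demand from q* to q_m; with linear curves that's a triangle of height MEC(q_m).
DWL = ½ × 14.3863 × 38.8429 = 279.4028.

DWL = €279.4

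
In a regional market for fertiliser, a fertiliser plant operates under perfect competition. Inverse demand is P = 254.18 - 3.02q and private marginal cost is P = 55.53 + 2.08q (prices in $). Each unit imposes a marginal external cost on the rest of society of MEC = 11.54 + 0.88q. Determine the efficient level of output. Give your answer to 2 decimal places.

q* = 31.29

Social marginal cost = private MC + MEC = 67.07 + 2.96q.
Set SMC = demand: 67.07 + 2.96q = 254.18 - 3.02q → q* = 31.2893.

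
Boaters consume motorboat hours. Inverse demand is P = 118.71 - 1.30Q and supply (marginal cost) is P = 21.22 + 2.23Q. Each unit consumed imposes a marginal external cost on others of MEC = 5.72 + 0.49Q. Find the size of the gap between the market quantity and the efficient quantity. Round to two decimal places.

Market equilibrium (private): 21.22 + 2.23Q = 118.71 - 1.30Q → Q_m = 27.6176.
Social marginal benefit = demand − MEC = 112.99 - 1.79Q.
Set SMB = MC: 112.99 - 1.79Q = 21.22 + 2.23Q → Q* = 22.8284.
Gap = |27.6176 − 22.8284| = 4.7892.

4.79 units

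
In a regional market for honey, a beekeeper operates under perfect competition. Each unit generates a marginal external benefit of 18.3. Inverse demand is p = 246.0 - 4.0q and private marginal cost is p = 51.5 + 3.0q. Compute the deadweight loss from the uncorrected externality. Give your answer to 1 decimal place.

DWL = 23.9

Market equilibrium (private): 51.5 + 3.0q = 246.0 - 4.0q → q_m = 27.7857.
Social marginal cost = private MC − MEB = 33.2 + 3.0q.
Set SMC = demand: 33.2 + 3.0q = 246.0 - 4.0q → q* = 30.4000.
Height of the DWL triangle at q_m is demand(q_m) − SMC(q_m) = MEB(q_m) = 18.3000.
DWL = ½ × 2.6143 × 18.3000 = 23.9208.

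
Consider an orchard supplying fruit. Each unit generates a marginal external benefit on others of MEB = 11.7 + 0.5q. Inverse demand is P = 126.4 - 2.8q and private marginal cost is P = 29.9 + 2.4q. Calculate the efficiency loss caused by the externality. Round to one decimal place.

DWL = 46.8

Market equilibrium (private): 29.9 + 2.4q = 126.4 - 2.8q → q_m = 18.5577.
Social marginal cost = private MC − MEB = 18.2 + 1.9q.
Set SMC = demand: 18.2 + 1.9q = 126.4 - 2.8q → q* = 23.0213.
The loss is the area between SMC and demand from q* to q_m; with linear curves that's a triangle of height MEB(q_m).
DWL = ½ × 4.4636 × 20.9788 = 46.8205.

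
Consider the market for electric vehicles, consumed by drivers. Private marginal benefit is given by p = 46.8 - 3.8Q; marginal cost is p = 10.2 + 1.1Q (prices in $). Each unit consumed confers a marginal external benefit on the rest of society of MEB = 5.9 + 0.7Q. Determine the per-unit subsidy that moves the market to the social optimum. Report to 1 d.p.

Social marginal benefit = demand + MEB = 52.7 - 3.1Q.
Set SMB = MC: 52.7 - 3.1Q = 10.2 + 1.1Q → Q* = 10.1190.
The Pigouvian subsidy equals MEB at Q*: 5.9 + 0.7×10.1190 = 12.9833.

subsidy = $13.0 per unit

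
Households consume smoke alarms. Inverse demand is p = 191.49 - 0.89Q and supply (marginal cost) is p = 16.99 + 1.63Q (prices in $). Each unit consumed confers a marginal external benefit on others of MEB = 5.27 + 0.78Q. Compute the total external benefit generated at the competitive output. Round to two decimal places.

$2234.98

Market equilibrium (private): 16.99 + 1.63Q = 191.49 - 0.89Q → Q_m = 69.2460.
Total external benefit = ∫₀^{Q_m} (5.27 + 0.78Q) dQ = 5.27×69.2460 + ½×0.78×69.2460² = 2234.9797.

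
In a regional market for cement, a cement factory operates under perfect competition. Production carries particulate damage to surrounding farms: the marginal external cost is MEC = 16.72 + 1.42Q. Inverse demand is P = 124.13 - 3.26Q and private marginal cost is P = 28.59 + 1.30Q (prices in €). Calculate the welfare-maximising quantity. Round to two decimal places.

Q* = 13.18

Social marginal cost = private MC + MEC = 45.31 + 2.72Q.
Set SMC = demand: 45.31 + 2.72Q = 124.13 - 3.26Q → Q* = 13.1806.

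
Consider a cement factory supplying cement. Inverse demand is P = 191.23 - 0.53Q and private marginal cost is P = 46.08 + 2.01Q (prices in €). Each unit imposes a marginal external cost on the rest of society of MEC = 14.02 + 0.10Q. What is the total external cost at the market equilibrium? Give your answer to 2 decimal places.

€964.46

Market equilibrium (private): 46.08 + 2.01Q = 191.23 - 0.53Q → Q_m = 57.1457.
Total external cost = ∫₀^{Q_m} (14.02 + 0.10Q) dQ = 14.02×57.1457 + ½×0.10×57.1457² = 964.4643.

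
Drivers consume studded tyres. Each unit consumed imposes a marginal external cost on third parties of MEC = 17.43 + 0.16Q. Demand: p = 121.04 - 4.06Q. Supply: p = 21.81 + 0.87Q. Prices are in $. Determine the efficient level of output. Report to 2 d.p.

Q* = 16.07

Social marginal benefit = demand − MEC = 103.61 - 4.22Q.
Set SMB = MC: 103.61 - 4.22Q = 21.81 + 0.87Q → Q* = 16.0707.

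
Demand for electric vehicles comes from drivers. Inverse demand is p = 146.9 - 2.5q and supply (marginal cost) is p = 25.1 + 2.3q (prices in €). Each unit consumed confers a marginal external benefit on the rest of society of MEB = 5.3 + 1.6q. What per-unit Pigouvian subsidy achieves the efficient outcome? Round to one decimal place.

Social marginal benefit = demand + MEB = 152.2 - 0.9q.
Set SMB = MC: 152.2 - 0.9q = 25.1 + 2.3q → q* = 39.7188.
The Pigouvian subsidy equals MEB at q*: 5.3 + 1.6×39.7188 = 68.8501.

subsidy = €68.9 per unit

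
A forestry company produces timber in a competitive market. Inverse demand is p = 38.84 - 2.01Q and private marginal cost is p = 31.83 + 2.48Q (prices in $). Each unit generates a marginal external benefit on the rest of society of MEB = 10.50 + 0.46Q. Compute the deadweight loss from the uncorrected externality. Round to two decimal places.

Market equilibrium (private): 31.83 + 2.48Q = 38.84 - 2.01Q → Q_m = 1.5612.
Social marginal cost = private MC − MEB = 21.33 + 2.02Q.
Set SMC = demand: 21.33 + 2.02Q = 38.84 - 2.01Q → Q* = 4.3449.
The welfare-loss triangle has base |Q_m − Q*| and height MEB(Q_m) (the vertical gap between SMC and demand is zero at Q* and MEB at Q_m).
DWL = ½ × 2.7837 × 11.2182 = 15.6141.

DWL = $15.61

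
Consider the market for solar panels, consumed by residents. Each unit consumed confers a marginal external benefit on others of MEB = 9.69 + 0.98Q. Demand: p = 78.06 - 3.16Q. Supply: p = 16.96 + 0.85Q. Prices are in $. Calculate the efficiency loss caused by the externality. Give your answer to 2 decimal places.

DWL = $100.04

Market equilibrium (private): 16.96 + 0.85Q = 78.06 - 3.16Q → Q_m = 15.2369.
Social marginal benefit = demand + MEB = 87.75 - 2.18Q.
Set SMB = MC: 87.75 - 2.18Q = 16.96 + 0.85Q → Q* = 23.3630.
Height of the DWL triangle at Q_m is SMB(Q_m) − MC(Q_m) = MEB(Q_m) = 24.6222.
DWL = ½ × 8.1261 × 24.6222 = 100.0412.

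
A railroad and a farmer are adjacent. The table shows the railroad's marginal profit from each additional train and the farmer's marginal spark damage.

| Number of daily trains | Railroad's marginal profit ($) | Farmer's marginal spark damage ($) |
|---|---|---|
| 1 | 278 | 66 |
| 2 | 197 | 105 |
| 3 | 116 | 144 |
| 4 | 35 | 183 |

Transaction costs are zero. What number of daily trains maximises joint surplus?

Bargaining reaches the level where marginal profit last exceeds marginal spark damage.
That holds through level 2 (197 ≥ 105) but not at 3 (116 < 144).

2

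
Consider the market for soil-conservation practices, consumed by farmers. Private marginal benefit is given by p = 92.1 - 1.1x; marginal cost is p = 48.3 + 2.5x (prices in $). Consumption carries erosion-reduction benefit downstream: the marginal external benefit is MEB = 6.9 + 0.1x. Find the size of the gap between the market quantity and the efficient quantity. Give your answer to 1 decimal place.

Market equilibrium (private): 48.3 + 2.5x = 92.1 - 1.1x → x_m = 12.1667.
Social marginal benefit = demand + MEB = 99.0 - x.
Set SMB = MC: 99.0 - x = 48.3 + 2.5x → x* = 14.4857.
Gap = |12.1667 − 14.4857| = 2.3190.

2.3 units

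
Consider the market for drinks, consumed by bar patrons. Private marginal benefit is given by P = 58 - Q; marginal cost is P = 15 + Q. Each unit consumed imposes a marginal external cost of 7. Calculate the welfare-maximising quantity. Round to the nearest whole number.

Q* = 18

Social marginal benefit = demand − MEC = 51 - Q.
Set SMB = MC: 51 - Q = 15 + Q → Q* = 18.0000.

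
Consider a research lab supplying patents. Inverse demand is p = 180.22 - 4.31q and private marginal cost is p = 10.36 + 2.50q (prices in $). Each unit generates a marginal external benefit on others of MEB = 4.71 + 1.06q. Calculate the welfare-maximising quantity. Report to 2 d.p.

q* = 30.36

Social marginal cost = private MC − MEB = 5.65 + 1.44q.
Set SMC = demand: 5.65 + 1.44q = 180.22 - 4.31q → q* = 30.3600.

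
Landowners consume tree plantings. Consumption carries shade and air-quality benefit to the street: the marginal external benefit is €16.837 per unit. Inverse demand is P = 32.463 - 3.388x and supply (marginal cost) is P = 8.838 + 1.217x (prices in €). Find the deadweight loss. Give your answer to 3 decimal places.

DWL = €30.780

Market equilibrium (private): 8.838 + 1.217x = 32.463 - 3.388x → x_m = 5.1303.
Social marginal benefit = demand + MEB = 49.300 - 3.388x.
Set SMB = MC: 49.300 - 3.388x = 8.838 + 1.217x → x* = 8.7865.
The welfare-loss triangle has base |x_m − x*| and height MEB(x_m) (the vertical gap between SMB and MC is zero at x* and MEB at x_m).
DWL = ½ × 3.6562 × 16.8370 = 30.7797.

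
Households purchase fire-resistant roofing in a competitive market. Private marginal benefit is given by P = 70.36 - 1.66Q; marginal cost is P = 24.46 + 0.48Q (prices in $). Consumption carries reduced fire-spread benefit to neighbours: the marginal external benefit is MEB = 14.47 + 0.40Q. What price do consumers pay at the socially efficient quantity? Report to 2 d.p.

P = $12.77

Social marginal benefit = demand + MEB = 84.83 - 1.26Q.
Set SMB = MC: 84.83 - 1.26Q = 24.46 + 0.48Q → Q* = 34.6954.
Consumer price on the demand curve at Q*: 70.36 − 1.66×34.6954 = 12.7656.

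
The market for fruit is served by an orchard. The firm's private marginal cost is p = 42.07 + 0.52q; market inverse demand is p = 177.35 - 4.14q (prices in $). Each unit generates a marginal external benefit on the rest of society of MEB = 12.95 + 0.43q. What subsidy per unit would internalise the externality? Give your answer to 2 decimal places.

subsidy = $28.02 per unit

Social marginal cost = private MC − MEB = 29.12 + 0.09q.
Set SMC = demand: 29.12 + 0.09q = 177.35 - 4.14q → q* = 35.0426.
The Pigouvian subsidy equals MEB at q*: 12.95 + 0.43×35.0426 = 28.0183.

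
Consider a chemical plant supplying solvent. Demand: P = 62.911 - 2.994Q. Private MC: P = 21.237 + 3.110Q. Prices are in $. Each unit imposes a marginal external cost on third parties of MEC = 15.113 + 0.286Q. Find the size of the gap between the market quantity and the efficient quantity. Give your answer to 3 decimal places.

2.671 units

Market equilibrium (private): 21.237 + 3.110Q = 62.911 - 2.994Q → Q_m = 6.8273.
Social marginal cost = private MC + MEC = 36.350 + 3.396Q.
Set SMC = demand: 36.350 + 3.396Q = 62.911 - 2.994Q → Q* = 4.1567.
Gap = |6.8273 − 4.1567| = 2.6706.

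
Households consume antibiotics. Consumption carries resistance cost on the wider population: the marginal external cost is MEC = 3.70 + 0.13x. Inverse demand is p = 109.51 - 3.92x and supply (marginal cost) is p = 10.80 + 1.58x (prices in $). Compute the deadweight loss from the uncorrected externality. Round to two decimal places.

DWL = $3.23

Market equilibrium (private): 10.80 + 1.58x = 109.51 - 3.92x → x_m = 17.9473.
Social marginal benefit = demand − MEC = 105.81 - 4.05x.
Set SMB = MC: 105.81 - 4.05x = 10.80 + 1.58x → x* = 16.8757.
The welfare-loss triangle has base |x_m − x*| and height MEC(x_m) (the vertical gap between SMB and MC is zero at x* and MEC at x_m).
DWL = ½ × 1.0716 × 6.0331 = 3.2325.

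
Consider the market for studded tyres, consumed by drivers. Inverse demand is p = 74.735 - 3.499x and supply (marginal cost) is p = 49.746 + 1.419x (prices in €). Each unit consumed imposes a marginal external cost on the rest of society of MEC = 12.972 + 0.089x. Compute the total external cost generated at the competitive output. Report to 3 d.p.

Market equilibrium (private): 49.746 + 1.419x = 74.735 - 3.499x → x_m = 5.0811.
Total external cost = ∫₀^{x_m} (12.972 + 0.089x) dx = 12.972×5.0811 + ½×0.089×5.0811² = 67.0609.

€67.061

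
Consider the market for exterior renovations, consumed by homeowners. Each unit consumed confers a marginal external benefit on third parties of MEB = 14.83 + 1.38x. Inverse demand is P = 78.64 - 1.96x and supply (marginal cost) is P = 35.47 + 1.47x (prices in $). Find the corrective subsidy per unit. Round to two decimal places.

Social marginal benefit = demand + MEB = 93.47 - 0.58x.
Set SMB = MC: 93.47 - 0.58x = 35.47 + 1.47x → x* = 28.2927.
The Pigouvian subsidy equals MEB at x*: 14.83 + 1.38×28.2927 = 53.8739.

subsidy = $53.87 per unit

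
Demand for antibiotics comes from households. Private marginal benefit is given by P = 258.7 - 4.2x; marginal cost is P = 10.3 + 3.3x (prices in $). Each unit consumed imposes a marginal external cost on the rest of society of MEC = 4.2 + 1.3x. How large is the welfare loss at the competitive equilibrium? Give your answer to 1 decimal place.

Market equilibrium (private): 10.3 + 3.3x = 258.7 - 4.2x → x_m = 33.1200.
Social marginal benefit = demand − MEC = 254.5 - 5.5x.
Set SMB = MC: 254.5 - 5.5x = 10.3 + 3.3x → x* = 27.7500.
The loss is the area between SMB and MC from x* to x_m; with linear curves that's a triangle of height MEC(x_m).
DWL = ½ × 5.3700 × 47.2560 = 126.8824.

DWL = $126.9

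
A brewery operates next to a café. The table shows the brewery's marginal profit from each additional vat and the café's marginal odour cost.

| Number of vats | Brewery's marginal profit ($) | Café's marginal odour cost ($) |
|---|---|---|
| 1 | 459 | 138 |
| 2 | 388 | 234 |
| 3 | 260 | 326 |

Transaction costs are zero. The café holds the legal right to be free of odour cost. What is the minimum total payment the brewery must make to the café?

Efficient level: marginal profit ≥ marginal odour cost through level 2, so k* = 2.
With the café holding the right, the brewery must at least compensate total damage at k*: 138 + 234 = 372.

$372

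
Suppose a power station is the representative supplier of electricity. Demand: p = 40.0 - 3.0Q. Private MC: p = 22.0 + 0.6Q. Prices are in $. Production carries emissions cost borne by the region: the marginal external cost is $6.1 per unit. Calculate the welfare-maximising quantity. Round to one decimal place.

Q* = 3.3

Social marginal cost = private MC + MEC = 28.1 + 0.6Q.
Set SMC = demand: 28.1 + 0.6Q = 40.0 - 3.0Q → Q* = 3.3056.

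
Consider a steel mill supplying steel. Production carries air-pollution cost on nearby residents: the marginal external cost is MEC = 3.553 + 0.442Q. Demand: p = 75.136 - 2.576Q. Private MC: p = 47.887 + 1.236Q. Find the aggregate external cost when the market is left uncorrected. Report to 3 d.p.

36.690

Market equilibrium (private): 47.887 + 1.236Q = 75.136 - 2.576Q → Q_m = 7.1482.
Total external cost = ∫₀^{Q_m} (3.553 + 0.442Q) dQ = 3.553×7.1482 + ½×0.442×7.1482² = 36.6899.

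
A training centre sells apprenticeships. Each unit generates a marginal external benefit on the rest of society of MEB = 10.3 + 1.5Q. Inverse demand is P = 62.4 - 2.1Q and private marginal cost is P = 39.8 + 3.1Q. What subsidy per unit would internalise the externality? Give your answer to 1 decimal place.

subsidy = 23.6 per unit

Social marginal cost = private MC − MEB = 29.5 + 1.6Q.
Set SMC = demand: 29.5 + 1.6Q = 62.4 - 2.1Q → Q* = 8.8919.
The Pigouvian subsidy equals MEB at Q*: 10.3 + 1.5×8.8919 = 23.6379.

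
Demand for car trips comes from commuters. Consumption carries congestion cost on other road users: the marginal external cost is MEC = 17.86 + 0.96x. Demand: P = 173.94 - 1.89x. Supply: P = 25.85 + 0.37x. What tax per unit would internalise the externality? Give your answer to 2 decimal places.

Social marginal benefit = demand − MEC = 156.08 - 2.85x.
Set SMB = MC: 156.08 - 2.85x = 25.85 + 0.37x → x* = 40.4441.
The Pigouvian tax equals MEC at x*: 17.86 + 0.96×40.4441 = 56.6863.

tax = 56.69 per unit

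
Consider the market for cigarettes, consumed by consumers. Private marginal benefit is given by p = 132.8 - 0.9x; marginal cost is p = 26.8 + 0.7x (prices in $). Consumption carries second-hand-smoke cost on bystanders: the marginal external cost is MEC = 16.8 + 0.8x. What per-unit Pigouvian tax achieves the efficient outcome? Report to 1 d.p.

tax = $46.5 per unit

Social marginal benefit = demand − MEC = 116.0 - 1.7x.
Set SMB = MC: 116.0 - 1.7x = 26.8 + 0.7x → x* = 37.1667.
The Pigouvian tax equals MEC at x*: 16.8 + 0.8×37.1667 = 46.5334.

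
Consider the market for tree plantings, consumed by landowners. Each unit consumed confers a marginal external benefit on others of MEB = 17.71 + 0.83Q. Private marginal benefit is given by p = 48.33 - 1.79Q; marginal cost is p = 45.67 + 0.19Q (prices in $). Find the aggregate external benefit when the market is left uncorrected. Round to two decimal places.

Market equilibrium (private): 45.67 + 0.19Q = 48.33 - 1.79Q → Q_m = 1.3434.
Total external benefit = ∫₀^{Q_m} (17.71 + 0.83Q) dQ = 17.71×1.3434 + ½×0.83×1.3434² = 24.5406.

$24.54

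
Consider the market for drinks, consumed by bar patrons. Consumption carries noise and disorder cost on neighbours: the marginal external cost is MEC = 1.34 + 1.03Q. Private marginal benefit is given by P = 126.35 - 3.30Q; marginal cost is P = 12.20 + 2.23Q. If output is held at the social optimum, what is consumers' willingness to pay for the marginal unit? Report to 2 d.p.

P = 69.60

Social marginal benefit = demand − MEC = 125.01 - 4.33Q.
Set SMB = MC: 125.01 - 4.33Q = 12.20 + 2.23Q → Q* = 17.1966.
Consumer price on the demand curve at Q*: 126.35 − 3.30×17.1966 = 69.6012.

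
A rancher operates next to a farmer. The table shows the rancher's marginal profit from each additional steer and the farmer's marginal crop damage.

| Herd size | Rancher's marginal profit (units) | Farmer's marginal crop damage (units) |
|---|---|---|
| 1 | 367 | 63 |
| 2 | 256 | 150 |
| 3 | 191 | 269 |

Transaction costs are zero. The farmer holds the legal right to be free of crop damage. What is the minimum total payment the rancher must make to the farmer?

213

Efficient level: marginal profit ≥ marginal crop damage through level 2, so k* = 2.
With the farmer holding the right, the rancher must at least compensate total damage at k*: 63 + 150 = 213.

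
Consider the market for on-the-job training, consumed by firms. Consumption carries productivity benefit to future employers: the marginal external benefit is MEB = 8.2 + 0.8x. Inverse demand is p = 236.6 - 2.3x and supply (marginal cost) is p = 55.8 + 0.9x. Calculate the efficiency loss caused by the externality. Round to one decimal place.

DWL = 594.1

Market equilibrium (private): 55.8 + 0.9x = 236.6 - 2.3x → x_m = 56.5000.
Social marginal benefit = demand + MEB = 244.8 - 1.5x.
Set SMB = MC: 244.8 - 1.5x = 55.8 + 0.9x → x* = 78.7500.
Height of the DWL triangle at x_m is SMB(x_m) − MC(x_m) = MEB(x_m) = 53.4000.
DWL = ½ × 22.2500 × 53.4000 = 594.0750.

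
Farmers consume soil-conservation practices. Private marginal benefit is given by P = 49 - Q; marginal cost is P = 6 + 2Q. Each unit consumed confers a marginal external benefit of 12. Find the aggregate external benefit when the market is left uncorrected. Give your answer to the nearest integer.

Market equilibrium (private): 6 + 2Q = 49 - Q → Q_m = 14.3333.
Total external benefit = MEB × Q_m = 12 × 14.3333 = 171.9996.

172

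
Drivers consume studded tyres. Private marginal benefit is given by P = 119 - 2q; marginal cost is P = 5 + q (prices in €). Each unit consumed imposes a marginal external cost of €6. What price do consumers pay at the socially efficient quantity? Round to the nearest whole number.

Social marginal benefit = demand − MEC = 113 - 2q.
Set SMB = MC: 113 - 2q = 5 + q → q* = 36.0000.
Consumer price on the demand curve at q*: 119 − 2×36.0000 = 47.0000.

P = €47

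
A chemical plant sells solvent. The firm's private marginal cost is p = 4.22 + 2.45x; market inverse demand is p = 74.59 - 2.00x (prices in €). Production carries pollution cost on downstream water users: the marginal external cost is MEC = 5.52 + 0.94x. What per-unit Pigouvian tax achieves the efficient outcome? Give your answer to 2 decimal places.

Social marginal cost = private MC + MEC = 9.74 + 3.39x.
Set SMC = demand: 9.74 + 3.39x = 74.59 - 2.00x → x* = 12.0315.
The Pigouvian tax equals MEC at x*: 5.52 + 0.94×12.0315 = 16.8296.

tax = €16.83 per unit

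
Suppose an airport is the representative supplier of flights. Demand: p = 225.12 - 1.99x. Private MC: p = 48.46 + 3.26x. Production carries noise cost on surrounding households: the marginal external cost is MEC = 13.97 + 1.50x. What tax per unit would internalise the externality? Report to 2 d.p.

Social marginal cost = private MC + MEC = 62.43 + 4.76x.
Set SMC = demand: 62.43 + 4.76x = 225.12 - 1.99x → x* = 24.1022.
The Pigouvian tax equals MEC at x*: 13.97 + 1.50×24.1022 = 50.1233.

tax = 50.12 per unit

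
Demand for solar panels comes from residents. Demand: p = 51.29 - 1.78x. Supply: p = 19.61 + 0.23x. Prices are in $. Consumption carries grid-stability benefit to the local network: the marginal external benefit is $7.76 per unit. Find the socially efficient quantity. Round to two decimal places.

Social marginal benefit = demand + MEB = 59.05 - 1.78x.
Set SMB = MC: 59.05 - 1.78x = 19.61 + 0.23x → x* = 19.6219.

x* = 19.62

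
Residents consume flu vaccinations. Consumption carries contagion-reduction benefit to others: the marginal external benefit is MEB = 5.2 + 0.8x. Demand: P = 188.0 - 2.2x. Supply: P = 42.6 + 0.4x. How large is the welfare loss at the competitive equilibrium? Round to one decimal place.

DWL = 692.7

Market equilibrium (private): 42.6 + 0.4x = 188.0 - 2.2x → x_m = 55.9231.
Social marginal benefit = demand + MEB = 193.2 - 1.4x.
Set SMB = MC: 193.2 - 1.4x = 42.6 + 0.4x → x* = 83.6667.
Height of the DWL triangle at x_m is SMB(x_m) − MC(x_m) = MEB(x_m) = 49.9385.
DWL = ½ × 27.7436 × 49.9385 = 692.7369.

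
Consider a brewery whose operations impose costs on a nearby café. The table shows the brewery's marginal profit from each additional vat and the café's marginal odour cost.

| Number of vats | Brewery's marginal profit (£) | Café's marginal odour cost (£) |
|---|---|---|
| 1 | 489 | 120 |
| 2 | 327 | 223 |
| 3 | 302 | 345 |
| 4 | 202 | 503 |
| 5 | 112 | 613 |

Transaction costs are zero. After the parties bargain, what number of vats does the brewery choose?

2

Bargaining reaches the level where marginal profit last exceeds marginal odour cost.
That holds through level 2 (327 ≥ 223) but not at 3 (302 < 345).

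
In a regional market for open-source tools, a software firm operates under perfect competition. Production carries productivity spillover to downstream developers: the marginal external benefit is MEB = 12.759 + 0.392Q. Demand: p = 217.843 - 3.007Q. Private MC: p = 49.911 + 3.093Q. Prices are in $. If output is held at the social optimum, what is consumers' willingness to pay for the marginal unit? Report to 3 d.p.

P = $122.654

Social marginal cost = private MC − MEB = 37.152 + 2.701Q.
Set SMC = demand: 37.152 + 2.701Q = 217.843 - 3.007Q → Q* = 31.6557.
Consumer price on the demand curve at Q*: 217.843 − 3.007×31.6557 = 122.6543.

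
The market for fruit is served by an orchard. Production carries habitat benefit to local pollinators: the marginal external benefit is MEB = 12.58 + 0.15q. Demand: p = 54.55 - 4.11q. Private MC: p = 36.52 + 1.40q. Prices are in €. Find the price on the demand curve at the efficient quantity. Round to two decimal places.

Social marginal cost = private MC − MEB = 23.94 + 1.25q.
Set SMC = demand: 23.94 + 1.25q = 54.55 - 4.11q → q* = 5.7108.
Consumer price on the demand curve at q*: 54.55 − 4.11×5.7108 = 31.0786.

P = €31.08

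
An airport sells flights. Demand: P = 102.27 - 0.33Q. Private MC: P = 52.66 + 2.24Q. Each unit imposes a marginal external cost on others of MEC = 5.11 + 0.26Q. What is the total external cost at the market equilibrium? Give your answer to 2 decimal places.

Market equilibrium (private): 52.66 + 2.24Q = 102.27 - 0.33Q → Q_m = 19.3035.
Total external cost = ∫₀^{Q_m} (5.11 + 0.26Q) dQ = 5.11×19.3035 + ½×0.26×19.3035² = 147.0821.

147.08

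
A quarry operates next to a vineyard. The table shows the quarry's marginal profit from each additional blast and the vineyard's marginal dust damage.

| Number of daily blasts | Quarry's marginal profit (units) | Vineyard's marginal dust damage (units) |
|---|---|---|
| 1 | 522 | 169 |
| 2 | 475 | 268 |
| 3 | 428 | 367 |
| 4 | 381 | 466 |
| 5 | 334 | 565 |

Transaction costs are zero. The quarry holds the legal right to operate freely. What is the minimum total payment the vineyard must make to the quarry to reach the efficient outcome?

Left alone the quarry would choose level 5 (marginal profit stays positive).
Efficient level: k* = 3 (marginal profit ≥ marginal dust damage through 3).
The vineyard must at least cover the quarry's forgone profit from cutting 5→3: 381 + 334 = 715.

715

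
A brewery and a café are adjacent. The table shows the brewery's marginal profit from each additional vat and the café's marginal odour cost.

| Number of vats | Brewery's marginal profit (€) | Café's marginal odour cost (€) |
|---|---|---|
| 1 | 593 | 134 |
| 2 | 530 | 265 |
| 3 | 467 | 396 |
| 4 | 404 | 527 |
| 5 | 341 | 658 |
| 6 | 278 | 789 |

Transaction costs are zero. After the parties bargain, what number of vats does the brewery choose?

3

Bargaining reaches the level where marginal profit last exceeds marginal odour cost.
That holds through level 3 (467 ≥ 396) but not at 4 (404 < 527).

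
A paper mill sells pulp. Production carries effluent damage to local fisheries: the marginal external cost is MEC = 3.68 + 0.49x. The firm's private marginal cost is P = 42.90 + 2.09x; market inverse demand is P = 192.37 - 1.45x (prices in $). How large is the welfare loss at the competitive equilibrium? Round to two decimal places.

Market equilibrium (private): 42.90 + 2.09x = 192.37 - 1.45x → x_m = 42.2232.
Social marginal cost = private MC + MEC = 46.58 + 2.58x.
Set SMC = demand: 46.58 + 2.58x = 192.37 - 1.45x → x* = 36.1762.
The loss is the area between SMC and demand from x* to x_m; with linear curves that's a triangle of height MEC(x_m).
DWL = ½ × 6.0470 × 24.3694 = 73.6809.

DWL = $73.68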